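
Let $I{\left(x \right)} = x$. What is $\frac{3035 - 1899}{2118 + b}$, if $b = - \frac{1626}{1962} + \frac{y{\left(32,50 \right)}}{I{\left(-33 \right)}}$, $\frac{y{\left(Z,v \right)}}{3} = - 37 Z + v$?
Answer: $\frac{4086192}{7986283} \approx 0.51165$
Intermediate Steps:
$y{\left(Z,v \right)} = - 111 Z + 3 v$ ($y{\left(Z,v \right)} = 3 \left(- 37 Z + v\right) = 3 \left(v - 37 Z\right) = - 111 Z + 3 v$)
$b = \frac{367837}{3597}$ ($b = - \frac{1626}{1962} + \frac{\left(-111\right) 32 + 3 \cdot 50}{-33} = \left(-1626\right) \frac{1}{1962} + \left(-3552 + 150\right) \left(- \frac{1}{33}\right) = - \frac{271}{327} - - \frac{1134}{11} = - \frac{271}{327} + \frac{1134}{11} = \frac{367837}{3597} \approx 102.26$)
$\frac{3035 - 1899}{2118 + b} = \frac{3035 - 1899}{2118 + \frac{367837}{3597}} = \frac{1136}{\frac{7986283}{3597}} = 1136 \cdot \frac{3597}{7986283} = \frac{4086192}{7986283}$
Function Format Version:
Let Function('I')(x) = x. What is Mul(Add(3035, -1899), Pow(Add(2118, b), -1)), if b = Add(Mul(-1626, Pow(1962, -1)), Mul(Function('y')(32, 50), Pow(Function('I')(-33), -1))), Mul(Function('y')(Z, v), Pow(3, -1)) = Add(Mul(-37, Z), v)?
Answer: Rational(4086192, 7986283) ≈ 0.51165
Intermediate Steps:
Function('y')(Z, v) = Add(Mul(-111, Z), Mul(3, v)) (Function('y')(Z, v) = Mul(3, Add(Mul(-37, Z), v)) = Mul(3, Add(v, Mul(-37, Z))) = Add(Mul(-111, Z), Mul(3, v)))
b = Rational(367837, 3597) (b = Add(Mul(-1626, Pow(1962, -1)), Mul(Add(Mul(-111, 32), Mul(3, 50)), Pow(-33, -1))) = Add(Mul(-1626, Rational(1, 1962)), Mul(Add(-3552, 150), Rational(-1, 33))) = Add(Rational(-271, 327), Mul(-3402, Rational(-1, 33))) = Add(Rational(-271, 327), Rational(1134, 11)) = Rational(367837, 3597) ≈ 102.26)
Mul(Add(3035, -1899), Pow(Add(2118, b), -1)) = Mul(Add(3035, -1899), Pow(Add(2118, Rational(367837, 3597)), -1)) = Mul(1136, Pow(Rational(7986283, 3597), -1)) = Mul(1136, Rational(3597, 7986283)) = Rational(4086192, 7986283)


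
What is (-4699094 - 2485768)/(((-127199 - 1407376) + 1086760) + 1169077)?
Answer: -3592431/360631 ≈ -9.9615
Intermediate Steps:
(-4699094 - 2485768)/(((-127199 - 1407376) + 1086760) + 1169077) = -7184862/((-1534575 + 1086760) + 1169077) = -7184862/(-447815 + 1169077) = -7184862/721262 = -7184862*1/721262 = -3592431/360631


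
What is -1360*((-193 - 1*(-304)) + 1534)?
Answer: -2237200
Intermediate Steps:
-1360*((-193 - 1*(-304)) + 1534) = -1360*((-193 + 304) + 1534) = -1360*(111 + 1534) = -1360*1645 = -2237200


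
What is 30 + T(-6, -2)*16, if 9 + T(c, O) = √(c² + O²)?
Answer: -114 + 32*√10 ≈ -12.807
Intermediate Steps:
T(c, O) = -9 + √(O² + c²) (T(c, O) = -9 + √(c² + O²) = -9 + √(O² + c²))
30 + T(-6, -2)*16 = 30 + (-9 + √((-2)² + (-6)²))*16 = 30 + (-9 + √(4 + 36))*16 = 30 + (-9 + √40)*16 = 30 + (-9 + 2*√10)*16 = 30 + (-144 + 32*√10) = -114 + 32*√10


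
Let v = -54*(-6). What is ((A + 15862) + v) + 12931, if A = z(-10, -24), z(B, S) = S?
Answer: 29093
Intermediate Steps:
A = -24
v = 324
((A + 15862) + v) + 12931 = ((-24 + 15862) + 324) + 12931 = (15838 + 324) + 12931 = 16162 + 12931 = 29093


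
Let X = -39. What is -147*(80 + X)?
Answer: -6027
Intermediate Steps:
-147*(80 + X) = -147*(80 - 39) = -147*41 = -6027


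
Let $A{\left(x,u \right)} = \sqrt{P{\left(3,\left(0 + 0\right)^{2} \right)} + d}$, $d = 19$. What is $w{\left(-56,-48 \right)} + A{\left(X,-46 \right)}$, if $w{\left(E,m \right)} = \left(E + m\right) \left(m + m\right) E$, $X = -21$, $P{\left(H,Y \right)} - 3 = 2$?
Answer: $-559104 + 2 \sqrt{6} \approx -5.591 \cdot 10^{5}$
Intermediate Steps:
$P{\left(H,Y \right)} = 5$ ($P{\left(H,Y \right)} = 3 + 2 = 5$)
$w{\left(E,m \right)} = 2 E m \left(E + m\right)$ ($w{\left(E,m \right)} = \left(E + m\right) 2 m E = 2 m \left(E + m\right) E = 2 E m \left(E + m\right)$)
$A{\left(x,u \right)} = 2 \sqrt{6}$ ($A{\left(x,u \right)} = \sqrt{5 + 19} = \sqrt{24} = 2 \sqrt{6}$)
$w{\left(-56,-48 \right)} + A{\left(X,-46 \right)} = 2 \left(-56\right) \left(-48\right) \left(-56 - 48\right) + 2 \sqrt{6} = 2 \left(-56\right) \left(-48\right) \left(-104\right) + 2 \sqrt{6} = -559104 + 2 \sqrt{6}$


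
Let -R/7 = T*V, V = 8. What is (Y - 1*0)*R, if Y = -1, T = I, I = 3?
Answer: 168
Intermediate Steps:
T = 3
R = -168 (R = -21*8 = -7*24 = -168)
(Y - 1*0)*R = (-1 - 1*0)*(-168) = (-1 + 0)*(-168) = -1*(-168) = 168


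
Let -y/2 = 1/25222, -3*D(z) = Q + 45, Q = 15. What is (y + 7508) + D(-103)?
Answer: 94431167/12611 ≈ 7488.0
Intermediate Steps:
D(z) = -20 (D(z) = -(15 + 45)/3 = -⅓*60 = -20)
y = -1/12611 (y = -2/25222 = -2*1/25222 = -1/12611 ≈ -7.9296e-5)
(y + 7508) + D(-103) = (-1/12611 + 7508) - 20 = 94683387/12611 - 20 = 94431167/12611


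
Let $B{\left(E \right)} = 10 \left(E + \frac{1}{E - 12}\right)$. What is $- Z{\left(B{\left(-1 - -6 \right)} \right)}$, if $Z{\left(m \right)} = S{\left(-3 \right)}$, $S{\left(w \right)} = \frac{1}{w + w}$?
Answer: $\frac{1}{6} \approx 0.16667$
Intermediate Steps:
$S{\left(w \right)} = \frac{1}{2 w}$
$B{\left(E \right)} = 10 E + \frac{10}{-12 + E}$ ($B{\left(E \right)} = 10 \left(E + \frac{1}{-12 + E}\right) = 10 E + \frac{10}{-12 + E}$)
$Z{\left(m \right)} = - \frac{1}{6}$ ($Z{\left(m \right)} = \frac{1}{2 \left(-3\right)} = \frac{1}{2} \left(- \frac{1}{3}\right) = - \frac{1}{6}$)
$- Z{\left(B{\left(-1 - -6 \right)} \right)} = \left(-1\right) \left(- \frac{1}{6}\right) = \frac{1}{6}$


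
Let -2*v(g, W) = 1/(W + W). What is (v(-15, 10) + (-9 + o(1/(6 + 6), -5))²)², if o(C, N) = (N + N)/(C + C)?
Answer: 36267012721/1600 ≈ 2.2667e+7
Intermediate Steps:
v(g, W) = -1/(4*W) (v(g, W) = -1/(2*(W + W)) = -1/(2*W)/2 = -1/(4*W))
o(C, N) = N/C (o(C, N) = (2*N)/((2*C)) = (2*N)*(1/(2*C)) = N/C)
(v(-15, 10) + (-9 + o(1/(6 + 6), -5))²)² = (-¼/10 + (-9 - 5/(1/(6 + 6)))²)² = (-¼*⅒ + (-9 - 5/(1/12))²)² = (-1/40 + (-9 - 5/1/12)²)² = (-1/40 + (-9 - 5*12)²)² = (-1/40 + (-9 - 60)²)² = (-1/40 + (-69)²)² = (-1/40 + 4761)² = (190439/40)² = 36267012721/1600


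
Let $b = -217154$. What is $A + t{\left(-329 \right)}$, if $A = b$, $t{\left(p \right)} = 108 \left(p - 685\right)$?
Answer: $-326666$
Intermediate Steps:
$t{\left(p \right)} = -73980 + 108 p$ ($t{\left(p \right)} = 108 \left(-685 + p\right) = -73980 + 108 p$)
$A = -217154$
$A + t{\left(-329 \right)} = -217154 + \left(-73980 + 108 \left(-329\right)\right) = -217154 - 109512 = -326666$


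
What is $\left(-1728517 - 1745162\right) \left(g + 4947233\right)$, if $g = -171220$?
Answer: $-16590336061827$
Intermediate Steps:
$\left(-1728517 - 1745162\right) \left(g + 4947233\right) = \left(-1728517 - 1745162\right) \left(-171220 + 4947233\right) = \left(-3473679\right) 4776013 = -16590336061827$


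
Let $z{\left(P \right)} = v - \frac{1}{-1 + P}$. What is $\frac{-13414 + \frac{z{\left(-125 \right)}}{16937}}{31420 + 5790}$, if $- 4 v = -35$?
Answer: $- \frac{57252613129}{158816894040} \approx -0.36049$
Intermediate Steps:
$v = \frac{35}{4}$ ($v = \left(- \frac{1}{4}\right) \left(-35\right) = \frac{35}{4} \approx 8.75$)
$z{\left(P \right)} = \frac{35}{4} - \frac{1}{-1 + P}$
$\frac{-13414 + \frac{z{\left(-125 \right)}}{16937}}{31420 + 5790} = \frac{-13414 + \frac{\frac{1}{4} \frac{1}{-1 - 125} \left(-39 + 35 \left(-125\right)\right)}{16937}}{31420 + 5790} = \frac{-13414 + \frac{-39 - 4375}{4 \left(-126\right)} \frac{1}{16937}}{37210} = \left(-13414 + \frac{1}{4} \left(- \frac{1}{126}\right) \left(-4414\right) \frac{1}{16937}\right) \frac{1}{37210} = \left(-13414 + \frac{2207}{252} \cdot \frac{1}{16937}\right) \frac{1}{37210} = \left(-13414 + \frac{2207}{4268124}\right) \frac{1}{37210} = \left(- \frac{57252613129}{4268124}\right) \frac{1}{37210} = - \frac{57252613129}{158816894040}$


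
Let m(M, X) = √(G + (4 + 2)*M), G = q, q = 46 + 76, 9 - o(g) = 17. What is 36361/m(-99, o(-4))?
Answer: -36361*I*√118/236 ≈ -1673.7*I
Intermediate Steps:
o(g) = -8 (o(g) = 9 - 1*17 = 9 - 17 = -8)
q = 122
G = 122
m(M, X) = √(122 + 6*M) (m(M, X) = √(122 + (4 + 2)*M) = √(122 + 6*M))
36361/m(-99, o(-4)) = 36361/(√(122 + 6*(-99))) = 36361/(√(122 - 594)) = 36361/(√(-472)) = 36361/((2*I*√118)) = 36361*(-I*√118/236) = -36361*I*√118/236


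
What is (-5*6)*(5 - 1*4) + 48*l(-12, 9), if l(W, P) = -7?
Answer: -366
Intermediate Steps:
(-5*6)*(5 - 1*4) + 48*l(-12, 9) = (-5*6)*(5 - 1*4) + 48*(-7) = -30*(5 - 4) - 336 = -30*1 - 336 = -30 - 336 = -366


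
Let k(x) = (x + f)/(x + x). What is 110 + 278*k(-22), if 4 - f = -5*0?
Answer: 2461/11 ≈ 223.73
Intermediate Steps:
f = 4 (f = 4 - (-5)*0 = 4 - 1*0 = 4 + 0 = 4)
k(x) = (4 + x)/(2*x) (k(x) = (x + 4)/(x + x) = (4 + x)/((2*x)) = (4 + x)*(1/(2*x)) = (4 + x)/(2*x))
110 + 278*k(-22) = 110 + 278*((1/2)*(4 - 22)/(-22)) = 110 + 278*((1/2)*(-1/22)*(-18)) = 110 + 278*(9/22) = 110 + 1251/11 = 2461/11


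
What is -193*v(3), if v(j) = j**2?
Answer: -1737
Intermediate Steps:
-193*v(3) = -193*3**2 = -193*9 = -1737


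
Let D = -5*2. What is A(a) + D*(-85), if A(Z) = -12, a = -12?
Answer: 838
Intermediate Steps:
D = -10
A(a) + D*(-85) = -12 - 10*(-85) = -12 + 850 = 838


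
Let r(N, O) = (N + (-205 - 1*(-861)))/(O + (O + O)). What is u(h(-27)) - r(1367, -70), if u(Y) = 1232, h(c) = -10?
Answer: 37249/30 ≈ 1241.6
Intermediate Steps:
r(N, O) = (656 + N)/(3*O) (r(N, O) = (N + (-205 + 861))/(O + 2*O) = (N + 656)/((3*O)) = (656 + N)*(1/(3*O)) = (656 + N)/(3*O))
u(h(-27)) - r(1367, -70) = 1232 - (656 + 1367)/(3*(-70)) = 1232 - (-1)*2023/(3*70) = 1232 - 1*(-289/30) = 1232 + 289/30 = 37249/30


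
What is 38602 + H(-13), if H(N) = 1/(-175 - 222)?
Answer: 15324993/397 ≈ 38602.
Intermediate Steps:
H(N) = -1/397 (H(N) = 1/(-397) = -1/397)
38602 + H(-13) = 38602 - 1/397 = 15324993/397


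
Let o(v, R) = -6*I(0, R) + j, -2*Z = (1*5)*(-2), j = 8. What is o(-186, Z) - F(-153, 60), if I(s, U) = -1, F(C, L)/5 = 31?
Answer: -141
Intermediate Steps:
F(C, L) = 155 (F(C, L) = 5*31 = 155)
Z = 5 (Z = -1*5*(-2)/2 = -5*(-2)/2 = -1/2*(-10) = 5)
o(v, R) = 14 (o(v, R) = -6*(-1) + 8 = 6 + 8 = 14)
o(-186, Z) - F(-153, 60) = 14 - 1*155 = 14 - 155 = -141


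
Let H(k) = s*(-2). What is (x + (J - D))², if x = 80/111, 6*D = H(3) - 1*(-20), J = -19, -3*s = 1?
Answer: 52330756/110889 ≈ 471.92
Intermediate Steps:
s = -⅓ (s = -⅓*1 = -⅓ ≈ -0.33333)
H(k) = ⅔ (H(k) = -⅓*(-2) = ⅔)
D = 31/9 (D = (⅔ - 1*(-20))/6 = (⅔ + 20)/6 = (⅙)*(62/3) = 31/9 ≈ 3.4444)
x = 80/111 (x = 80*(1/111) = 80/111 ≈ 0.72072)
(x + (J - D))² = (80/111 + (-19 - 1*31/9))² = (80/111 + (-19 - 31/9))² = (80/111 - 202/9)² = (-7234/333)² = 52330756/110889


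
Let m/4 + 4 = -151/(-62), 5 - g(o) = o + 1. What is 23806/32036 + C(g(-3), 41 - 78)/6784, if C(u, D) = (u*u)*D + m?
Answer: 799940683/1684324736 ≈ 0.47493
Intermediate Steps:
g(o) = 4 - o (g(o) = 5 - (o + 1) = 5 - (1 + o) = 5 + (-1 - o) = 4 - o)
m = -194/31 (m = -16 + 4*(-151/(-62)) = -16 + 4*(-151*(-1/62)) = -16 + 4*(151/62) = -16 + 302/31 = -194/31 ≈ -6.2581)
C(u, D) = -194/31 + D*u**2 (C(u, D) = (u*u)*D - 194/31 = u**2*D - 194/31 = D*u**2 - 194/31 = -194/31 + D*u**2)
23806/32036 + C(g(-3), 41 - 78)/6784 = 23806/32036 + (-194/31 + (41 - 78)*(4 - 1*(-3))**2)/6784 = 23806*(1/32036) + (-194/31 - 37*(4 + 3)**2)*(1/6784) = 11903/16018 + (-194/31 - 37*7**2)*(1/6784) = 11903/16018 + (-194/31 - 37*49)*(1/6784) = 11903/16018 + (-194/31 - 1813)*(1/6784) = 11903/16018 - 56397/31*1/6784 = 11903/16018 - 56397/210304 = 799940683/1684324736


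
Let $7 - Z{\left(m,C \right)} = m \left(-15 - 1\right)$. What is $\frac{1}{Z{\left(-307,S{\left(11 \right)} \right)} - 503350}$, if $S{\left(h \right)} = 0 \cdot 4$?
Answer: $- \frac{1}{508255} \approx -1.9675 \cdot 10^{-6}$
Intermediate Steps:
$S{\left(h \right)} = 0$
$Z{\left(m,C \right)} = 7 + 16 m$ ($Z{\left(m,C \right)} = 7 - m \left(-15 - 1\right) = 7 - m \left(-16\right) = 7 - - 16 m = 7 + 16 m$)
$\frac{1}{Z{\left(-307,S{\left(11 \right)} \right)} - 503350} = \frac{1}{\left(7 + 16 \left(-307\right)\right) - 503350} = \frac{1}{\left(7 - 4912\right) - 503350} = \frac{1}{-4905 - 503350} = \frac{1}{-508255} = - \frac{1}{508255}$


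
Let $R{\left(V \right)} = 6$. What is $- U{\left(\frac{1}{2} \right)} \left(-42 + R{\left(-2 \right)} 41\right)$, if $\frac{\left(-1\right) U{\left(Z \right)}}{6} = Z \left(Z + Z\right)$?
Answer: $612$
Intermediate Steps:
$U{\left(Z \right)} = - 12 Z^{2}$ ($U{\left(Z \right)} = - 6 Z \left(Z + Z\right) = - 6 Z 2 Z = - 6 \cdot 2 Z^{2} = - 12 Z^{2}$)
$- U{\left(\frac{1}{2} \right)} \left(-42 + R{\left(-2 \right)} 41\right) = - \left(-12\right) \left(\frac{1}{2}\right)^{2} \left(-42 + 6 \cdot 41\right) = - \frac{-12}{4} \left(-42 + 246\right) = - \frac{-12}{4} \cdot 204 = \left(-1\right) \left(-3\right) 204 = 3 \cdot 204 = 612$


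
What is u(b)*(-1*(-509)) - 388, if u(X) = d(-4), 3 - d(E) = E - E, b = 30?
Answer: 1139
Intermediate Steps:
d(E) = 3 (d(E) = 3 - (E - E) = 3 - 1*0 = 3 + 0 = 3)
u(X) = 3
u(b)*(-1*(-509)) - 388 = 3*(-1*(-509)) - 388 = 3*509 - 388 = 1527 - 388 = 1139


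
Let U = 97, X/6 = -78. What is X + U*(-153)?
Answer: -15309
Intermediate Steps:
X = -468 (X = 6*(-78) = -468)
X + U*(-153) = -468 + 97*(-153) = -468 - 14841 = -15309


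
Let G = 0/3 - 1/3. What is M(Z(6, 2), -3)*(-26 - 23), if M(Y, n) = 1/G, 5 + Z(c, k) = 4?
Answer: 147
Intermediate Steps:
G = -1/3 (G = 0*(1/3) - 1*1/3 = 0 - 1/3 = -1/3 ≈ -0.33333)
Z(c, k) = -1 (Z(c, k) = -5 + 4 = -1)
M(Y, n) = -3 (M(Y, n) = 1/(-1/3) = -3)
M(Z(6, 2), -3)*(-26 - 23) = -3*(-26 - 23) = -3*(-49) = 147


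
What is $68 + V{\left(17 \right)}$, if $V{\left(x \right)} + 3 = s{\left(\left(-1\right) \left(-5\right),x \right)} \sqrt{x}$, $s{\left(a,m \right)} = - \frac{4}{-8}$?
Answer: $65 + \frac{\sqrt{17}}{2} \approx 67.062$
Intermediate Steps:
$s{\left(a,m \right)} = \frac{1}{2}$ ($s{\left(a,m \right)} = \left(-4\right) \left(- \frac{1}{8}\right) = \frac{1}{2}$)
$V{\left(x \right)} = -3 + \frac{\sqrt{x}}{2}$
$68 + V{\left(17 \right)} = 68 - \left(3 - \frac{\sqrt{17}}{2}\right) = 65 + \frac{\sqrt{17}}{2}$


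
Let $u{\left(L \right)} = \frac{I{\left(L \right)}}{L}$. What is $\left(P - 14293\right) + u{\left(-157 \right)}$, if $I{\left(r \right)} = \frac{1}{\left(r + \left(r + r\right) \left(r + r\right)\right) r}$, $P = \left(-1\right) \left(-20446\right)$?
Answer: $\frac{14929780171384}{2426422911} \approx 6153.0$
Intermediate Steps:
$P = 20446$
$I{\left(r \right)} = \frac{1}{r \left(r + 4 r^{2}\right)}$ ($I{\left(r \right)} = \frac{1}{\left(r + 2 r 2 r\right) r} = \frac{1}{\left(r + 4 r^{2}\right) r} = \frac{1}{r \left(r + 4 r^{2}\right)}$)
$u{\left(L \right)} = \frac{1}{L^{3} \left(1 + 4 L\right)}$ ($u{\left(L \right)} = \frac{\frac{1}{L^{2}} \frac{1}{1 + 4 L}}{L} = \frac{1}{L^{3} \left(1 + 4 L\right)}$)
$\left(P - 14293\right) + u{\left(-157 \right)} = \left(20446 - 14293\right) + \frac{1}{\left(-3869893\right) \left(1 + 4 \left(-157\right)\right)} = 6153 - \frac{1}{3869893 \left(1 - 628\right)} = 6153 - \frac{1}{3869893 \left(-627\right)} = 6153 - - \frac{1}{2426422911} = 6153 + \frac{1}{2426422911} = \frac{14929780171384}{2426422911}$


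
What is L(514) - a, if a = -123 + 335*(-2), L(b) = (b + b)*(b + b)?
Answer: 1057577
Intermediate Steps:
L(b) = 4*b² (L(b) = (2*b)*(2*b) = 4*b²)
a = -793 (a = -123 - 670 = -793)
L(514) - a = 4*514² - 1*(-793) = 4*264196 + 793 = 1056784 + 793 = 1057577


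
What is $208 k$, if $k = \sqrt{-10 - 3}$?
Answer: $208 i \sqrt{13} \approx 749.96 i$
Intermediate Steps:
$k = i \sqrt{13}$ ($k = \sqrt{-13} = i \sqrt{13} \approx 3.6056 i$)
$208 k = 208 i \sqrt{13}$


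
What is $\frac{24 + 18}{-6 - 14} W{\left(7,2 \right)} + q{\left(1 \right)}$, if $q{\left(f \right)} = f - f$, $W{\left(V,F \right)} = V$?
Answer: $- \frac{147}{10} \approx -14.7$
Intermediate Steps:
$q{\left(f \right)} = 0$
$\frac{24 + 18}{-6 - 14} W{\left(7,2 \right)} + q{\left(1 \right)} = \frac{24 + 18}{-6 - 14} \cdot 7 + 0 = \frac{42}{-20} \cdot 7 + 0 = 42 \left(- \frac{1}{20}\right) 7 + 0 = \left(- \frac{21}{10}\right) 7 + 0 = - \frac{147}{10} + 0 = - \frac{147}{10}$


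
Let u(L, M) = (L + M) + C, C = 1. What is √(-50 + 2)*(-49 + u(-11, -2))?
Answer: -244*I*√3 ≈ -422.62*I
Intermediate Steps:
u(L, M) = 1 + L + M (u(L, M) = (L + M) + 1 = 1 + L + M)
√(-50 + 2)*(-49 + u(-11, -2)) = √(-50 + 2)*(-49 + (1 - 11 - 2)) = √(-48)*(-49 - 12) = (4*I*√3)*(-61) = -244*I*√3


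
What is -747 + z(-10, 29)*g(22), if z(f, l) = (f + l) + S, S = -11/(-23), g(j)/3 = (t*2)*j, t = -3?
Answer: -194589/23 ≈ -8460.4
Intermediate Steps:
g(j) = -18*j (g(j) = 3*((-3*2)*j) = 3*(-6*j) = -18*j)
S = 11/23 (S = -11*(-1/23) = 11/23 ≈ 0.47826)
z(f, l) = 11/23 + f + l (z(f, l) = (f + l) + 11/23 = 11/23 + f + l)
-747 + z(-10, 29)*g(22) = -747 + (11/23 - 10 + 29)*(-18*22) = -747 + (448/23)*(-396) = -747 - 177408/23 = -194589/23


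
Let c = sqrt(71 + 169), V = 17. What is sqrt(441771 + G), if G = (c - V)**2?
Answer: 2*sqrt(110575 - 34*sqrt(15)) ≈ 664.66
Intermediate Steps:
c = 4*sqrt(15) (c = sqrt(240) = 4*sqrt(15) ≈ 15.492)
G = (-17 + 4*sqrt(15))**2 (G = (4*sqrt(15) - 1*17)**2 = (4*sqrt(15) - 17)**2 = (-17 + 4*sqrt(15))**2 ≈ 2.2743)
sqrt(441771 + G) = sqrt(441771 + (529 - 136*sqrt(15))) = sqrt(442300 - 136*sqrt(15))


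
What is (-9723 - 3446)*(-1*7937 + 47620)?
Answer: -522585427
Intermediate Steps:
(-9723 - 3446)*(-1*7937 + 47620) = -13169*(-7937 + 47620) = -13169*39683 = -522585427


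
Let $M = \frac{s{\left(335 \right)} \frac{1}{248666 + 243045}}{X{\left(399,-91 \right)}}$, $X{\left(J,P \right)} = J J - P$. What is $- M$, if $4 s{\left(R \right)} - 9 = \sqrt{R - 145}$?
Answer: $- \frac{9}{313302514448} - \frac{\sqrt{190}}{313302514448} \approx -7.2722 \cdot 10^{-11}$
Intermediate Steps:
$X{\left(J,P \right)} = J^{2} - P$
$s{\left(R \right)} = \frac{9}{4} + \frac{\sqrt{-145 + R}}{4}$ ($s{\left(R \right)} = \frac{9}{4} + \frac{\sqrt{R - 145}}{4} = \frac{9}{4} + \frac{\sqrt{-145 + R}}{4}$)
$M = \frac{9}{313302514448} + \frac{\sqrt{190}}{313302514448}$ ($M = \frac{\left(\frac{9}{4} + \frac{\sqrt{-145 + 335}}{4}\right) \frac{1}{248666 + 243045}}{399^{2} - -91} = \frac{\left(\frac{9}{4} + \frac{\sqrt{190}}{4}\right) \frac{1}{491711}}{159201 + 91} = \frac{\left(\frac{9}{4} + \frac{\sqrt{190}}{4}\right) \frac{1}{491711}}{159292} = \left(\frac{9}{1966844} + \frac{\sqrt{190}}{1966844}\right) \frac{1}{159292} = \frac{9}{313302514448} + \frac{\sqrt{190}}{313302514448} \approx 7.2722 \cdot 10^{-11}$)
$- M = - (\frac{9}{313302514448} + \frac{\sqrt{190}}{313302514448}) = - \frac{9}{313302514448} - \frac{\sqrt{190}}{313302514448}$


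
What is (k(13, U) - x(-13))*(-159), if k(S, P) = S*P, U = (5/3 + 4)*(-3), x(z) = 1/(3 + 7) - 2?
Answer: 348369/10 ≈ 34837.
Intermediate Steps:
x(z) = -19/10 (x(z) = 1/10 - 2 = ⅒ - 2 = -19/10)
U = -17 (U = (5*(⅓) + 4)*(-3) = (5/3 + 4)*(-3) = (17/3)*(-3) = -17)
k(S, P) = P*S
(k(13, U) - x(-13))*(-159) = (-17*13 - 1*(-19/10))*(-159) = (-221 + 19/10)*(-159) = -2191/10*(-159) = 348369/10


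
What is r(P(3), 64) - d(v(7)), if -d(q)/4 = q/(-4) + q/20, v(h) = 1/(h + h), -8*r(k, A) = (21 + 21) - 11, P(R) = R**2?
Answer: -1101/280 ≈ -3.9321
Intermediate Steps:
r(k, A) = -31/8 (r(k, A) = -((21 + 21) - 11)/8 = -(42 - 11)/8 = -1/8*31 = -31/8)
v(h) = 1/(2*h)
d(q) = 4*q/5 (d(q) = -4*(q/(-4) + q/20) = -4*(q*(-1/4) + q*(1/20)) = -4*(-q/4 + q/20) = -(-4)*q/5 = 4*q/5)
r(P(3), 64) - d(v(7)) = -31/8 - 4*(1/2)/7/5 = -31/8 - 4*(1/2)*(1/7)/5 = -31/8 - 4/(5*14) = -31/8 - 1*2/35 = -31/8 - 2/35 = -1101/280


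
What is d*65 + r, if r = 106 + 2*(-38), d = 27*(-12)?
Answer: -21030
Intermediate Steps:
d = -324
r = 30 (r = 106 - 76 = 30)
d*65 + r = -324*65 + 30 = -21060 + 30 = -21030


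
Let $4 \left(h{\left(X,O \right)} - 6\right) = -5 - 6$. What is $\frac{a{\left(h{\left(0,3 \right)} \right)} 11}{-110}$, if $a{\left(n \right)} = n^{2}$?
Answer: $- \frac{169}{160} \approx -1.0562$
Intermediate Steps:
$h{\left(X,O \right)} = \frac{13}{4}$ ($h{\left(X,O \right)} = 6 + \frac{-5 - 6}{4} = 6 + \frac{1}{4} \left(-11\right) = 6 - \frac{11}{4} = \frac{13}{4}$)
$\frac{a{\left(h{\left(0,3 \right)} \right)} 11}{-110} = \frac{\left(\frac{13}{4}\right)^{2} \cdot 11}{-110} = \frac{169}{16} \cdot 11 \left(- \frac{1}{110}\right) = \frac{1859}{16} \left(- \frac{1}{110}\right) = - \frac{169}{160}$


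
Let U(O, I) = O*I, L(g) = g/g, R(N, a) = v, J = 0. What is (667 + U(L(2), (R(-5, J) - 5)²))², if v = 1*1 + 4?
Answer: 444889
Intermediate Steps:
v = 5 (v = 1 + 4 = 5)
R(N, a) = 5
L(g) = 1
U(O, I) = I*O
(667 + U(L(2), (R(-5, J) - 5)²))² = (667 + (5 - 5)²*1)² = (667 + 0²*1)² = (667 + 0*1)² = (667 + 0)² = 667² = 444889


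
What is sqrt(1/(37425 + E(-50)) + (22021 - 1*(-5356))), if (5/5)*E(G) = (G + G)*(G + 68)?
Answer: sqrt(55592420682)/1425 ≈ 165.46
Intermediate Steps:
E(G) = 2*G*(68 + G) (E(G) = (G + G)*(G + 68) = (2*G)*(68 + G) = 2*G*(68 + G))
sqrt(1/(37425 + E(-50)) + (22021 - 1*(-5356))) = sqrt(1/(37425 + 2*(-50)*(68 - 50)) + (22021 - 1*(-5356))) = sqrt(1/(37425 + 2*(-50)*18) + (22021 + 5356)) = sqrt(1/(37425 - 1800) + 27377) = sqrt(1/35625 + 27377) = sqrt(975305626/35625) = sqrt(55592420682)/1425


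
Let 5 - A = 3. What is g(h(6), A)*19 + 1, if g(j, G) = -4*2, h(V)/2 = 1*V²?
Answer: -151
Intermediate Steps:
A = 2 (A = 5 - 1*3 = 5 - 3 = 2)
h(V) = 2*V² (h(V) = 2*(1*V²) = 2*V²)
g(j, G) = -8
g(h(6), A)*19 + 1 = -8*19 + 1 = -152 + 1 = -151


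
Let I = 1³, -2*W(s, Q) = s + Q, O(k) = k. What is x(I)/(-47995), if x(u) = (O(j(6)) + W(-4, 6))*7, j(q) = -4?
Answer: 7/9599 ≈ 0.00072924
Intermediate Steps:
W(s, Q) = -Q/2 - s/2 (W(s, Q) = -(s + Q)/2 = -(Q + s)/2 = -Q/2 - s/2)
I = 1
x(u) = -35 (x(u) = (-4 + (-½*6 - ½*(-4)))*7 = (-4 + (-3 + 2))*7 = (-4 - 1)*7 = -5*7 = -35)
x(I)/(-47995) = -35/(-47995) = -35*(-1/47995) = 7/9599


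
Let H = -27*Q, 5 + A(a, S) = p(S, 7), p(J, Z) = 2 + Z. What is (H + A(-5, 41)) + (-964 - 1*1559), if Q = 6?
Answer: -2681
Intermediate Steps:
A(a, S) = 4 (A(a, S) = -5 + (2 + 7) = -5 + 9 = 4)
H = -162 (H = -27*6 = -162)
(H + A(-5, 41)) + (-964 - 1*1559) = (-162 + 4) + (-964 - 1*1559) = -158 + (-964 - 1559) = -158 - 2523 = -2681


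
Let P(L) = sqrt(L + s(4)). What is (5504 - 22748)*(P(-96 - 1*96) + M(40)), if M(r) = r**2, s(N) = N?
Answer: -27590400 - 34488*I*sqrt(47) ≈ -2.759e+7 - 2.3644e+5*I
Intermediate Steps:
P(L) = sqrt(4 + L) (P(L) = sqrt(L + 4) = sqrt(4 + L))
(5504 - 22748)*(P(-96 - 1*96) + M(40)) = (5504 - 22748)*(sqrt(4 + (-96 - 1*96)) + 40**2) = -17244*(sqrt(4 + (-96 - 96)) + 1600) = -17244*(sqrt(4 - 192) + 1600) = -17244*(sqrt(-188) + 1600) = -17244*(2*I*sqrt(47) + 1600) = -17244*(1600 + 2*I*sqrt(47)) = -27590400 - 34488*I*sqrt(47)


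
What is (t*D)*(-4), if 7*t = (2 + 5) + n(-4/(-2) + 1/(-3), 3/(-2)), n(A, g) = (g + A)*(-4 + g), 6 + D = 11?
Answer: -365/21 ≈ -17.381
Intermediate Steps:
D = 5 (D = -6 + 11 = 5)
n(A, g) = (-4 + g)*(A + g) (n(A, g) = (A + g)*(-4 + g) = (-4 + g)*(A + g))
t = 73/84 (t = ((2 + 5) + ((3/(-2))² - 4*(-4/(-2) + 1/(-3)) - 12/(-2) + (-4/(-2) + 1/(-3))*(3/(-2))))/7 = (7 + ((3*(-½))² - 4*(-4*(-½) + 1*(-⅓)) - 12*(-1)/2 + (-4*(-½) + 1*(-⅓))*(3*(-½))))/7 = (7 + ((-3/2)² - 4*(2 - ⅓) - 4*(-3/2) + (2 - ⅓)*(-3/2)))/7 = (7 + (9/4 - 4*5/3 + 6 + (5/3)*(-3/2)))/7 = (7 + (9/4 - 20/3 + 6 - 5/2))/7 = (7 - 11/12)/7 = (⅐)*(73/12) = 73/84 ≈ 0.86905)
(t*D)*(-4) = ((73/84)*5)*(-4) = (365/84)*(-4) = -365/21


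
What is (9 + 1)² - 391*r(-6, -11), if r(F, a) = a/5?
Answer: 4801/5 ≈ 960.20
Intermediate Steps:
r(F, a) = a/5 (r(F, a) = a*(⅕) = a/5)
(9 + 1)² - 391*r(-6, -11) = (9 + 1)² - 391*(-11)/5 = 10² - 391*(-11/5) = 100 + 4301/5 = 4801/5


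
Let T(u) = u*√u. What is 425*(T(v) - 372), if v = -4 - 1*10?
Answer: -158100 - 5950*I*√14 ≈ -1.581e+5 - 22263.0*I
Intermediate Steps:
v = -14 (v = -4 - 10 = -14)
T(u) = u^(3/2)
425*(T(v) - 372) = 425*((-14)^(3/2) - 372) = 425*(-14*I*√14 - 372) = 425*(-372 - 14*I*√14) = -158100 - 5950*I*√14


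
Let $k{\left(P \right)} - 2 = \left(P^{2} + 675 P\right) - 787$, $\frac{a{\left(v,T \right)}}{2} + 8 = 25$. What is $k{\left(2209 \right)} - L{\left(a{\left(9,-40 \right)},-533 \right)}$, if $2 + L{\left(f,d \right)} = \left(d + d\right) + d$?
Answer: $6371572$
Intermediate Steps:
$a{\left(v,T \right)} = 34$ ($a{\left(v,T \right)} = -16 + 2 \cdot 25 = -16 + 50 = 34$)
$k{\left(P \right)} = -785 + P^{2} + 675 P$ ($k{\left(P \right)} = 2 - \left(787 - P^{2} - 675 P\right) = 2 + \left(-787 + P^{2} + 675 P\right) = -785 + P^{2} + 675 P$)
$L{\left(f,d \right)} = -2 + 3 d$ ($L{\left(f,d \right)} = -2 + \left(\left(d + d\right) + d\right) = -2 + \left(2 d + d\right) = -2 + 3 d$)
$k{\left(2209 \right)} - L{\left(a{\left(9,-40 \right)},-533 \right)} = \left(-785 + 2209^{2} + 675 \cdot 2209\right) - \left(-2 + 3 \left(-533\right)\right) = \left(-785 + 4879681 + 1491075\right) - \left(-2 - 1599\right) = 6369971 - -1601 = 6369971 + 1601 = 6371572$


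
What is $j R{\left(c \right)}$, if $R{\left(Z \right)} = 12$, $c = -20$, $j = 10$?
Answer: $120$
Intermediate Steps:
$j R{\left(c \right)} = 10 \cdot 12 = 120$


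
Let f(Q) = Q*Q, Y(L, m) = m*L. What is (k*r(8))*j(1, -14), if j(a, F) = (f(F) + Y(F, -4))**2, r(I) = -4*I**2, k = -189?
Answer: 3072577536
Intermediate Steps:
Y(L, m) = L*m
f(Q) = Q**2
j(a, F) = (F**2 - 4*F)**2 (j(a, F) = (F**2 + F*(-4))**2 = (F**2 - 4*F)**2)
(k*r(8))*j(1, -14) = (-(-756)*8**2)*((-14)**2*(-4 - 14)**2) = (-(-756)*64)*(196*(-18)**2) = (-189*(-256))*(196*324) = 48384*63504 = 3072577536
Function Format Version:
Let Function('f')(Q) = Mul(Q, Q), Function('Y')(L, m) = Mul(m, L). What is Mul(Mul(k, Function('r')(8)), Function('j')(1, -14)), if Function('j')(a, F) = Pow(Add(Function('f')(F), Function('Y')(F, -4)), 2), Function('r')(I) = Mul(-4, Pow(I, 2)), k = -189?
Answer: 3072577536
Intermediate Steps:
Function('Y')(L, m) = Mul(L, m)
Function('f')(Q) = Pow(Q, 2)
Function('j')(a, F) = Pow(Add(Pow(F, 2), Mul(-4, F)), 2) (Function('j')(a, F) = Pow(Add(Pow(F, 2), Mul(F, -4)), 2) = Pow(Add(Pow(F, 2), Mul(-4, F)), 2))
Mul(Mul(k, Function('r')(8)), Function('j')(1, -14)) = Mul(Mul(-189, Mul(-4, Pow(8, 2))), Mul(Pow(-14, 2), Pow(Add(-4, -14), 2))) = Mul(Mul(-189, Mul(-4, 64)), Mul(196, Pow(-18, 2))) = Mul(Mul(-189, -256), Mul(196, 324)) = Mul(48384, 63504) = 3072577536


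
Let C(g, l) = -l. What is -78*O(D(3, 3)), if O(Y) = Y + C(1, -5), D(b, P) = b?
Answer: -624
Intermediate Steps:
O(Y) = 5 + Y (O(Y) = Y - 1*(-5) = Y + 5 = 5 + Y)
-78*O(D(3, 3)) = -78*(5 + 3) = -78*8 = -624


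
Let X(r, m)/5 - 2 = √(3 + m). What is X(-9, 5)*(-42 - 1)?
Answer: -430 - 430*√2 ≈ -1038.1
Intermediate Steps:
X(r, m) = 10 + 5*√(3 + m)
X(-9, 5)*(-42 - 1) = (10 + 5*√(3 + 5))*(-42 - 1) = (10 + 5*√8)*(-43) = (10 + 5*(2*√2))*(-43) = (10 + 10*√2)*(-43) = -430 - 430*√2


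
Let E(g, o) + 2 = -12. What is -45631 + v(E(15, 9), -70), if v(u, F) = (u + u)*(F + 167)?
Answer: -48347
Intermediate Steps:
E(g, o) = -14 (E(g, o) = -2 - 12 = -14)
v(u, F) = 2*u*(167 + F) (v(u, F) = (2*u)*(167 + F) = 2*u*(167 + F))
-45631 + v(E(15, 9), -70) = -45631 + 2*(-14)*(167 - 70) = -45631 + 2*(-14)*97 = -45631 - 2716 = -48347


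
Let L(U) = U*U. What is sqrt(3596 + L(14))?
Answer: 4*sqrt(237) ≈ 61.579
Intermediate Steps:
L(U) = U**2
sqrt(3596 + L(14)) = sqrt(3596 + 14**2) = sqrt(3596 + 196) = sqrt(3792) = 4*sqrt(237)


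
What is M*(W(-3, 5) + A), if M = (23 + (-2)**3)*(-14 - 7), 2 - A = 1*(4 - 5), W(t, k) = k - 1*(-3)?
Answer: -3465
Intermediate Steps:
W(t, k) = 3 + k (W(t, k) = k + 3 = 3 + k)
A = 3 (A = 2 - (4 - 5) = 2 - (-1) = 2 - 1*(-1) = 2 + 1 = 3)
M = -315 (M = (23 - 8)*(-21) = 15*(-21) = -315)
M*(W(-3, 5) + A) = -315*((3 + 5) + 3) = -315*(8 + 3) = -315*11 = -3465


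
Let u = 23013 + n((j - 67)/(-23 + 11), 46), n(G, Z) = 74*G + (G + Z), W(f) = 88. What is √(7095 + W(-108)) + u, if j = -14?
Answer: 94261/4 + √7183 ≈ 23650.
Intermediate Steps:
n(G, Z) = Z + 75*G
u = 94261/4 (u = 23013 + (46 + 75*((-14 - 67)/(-23 + 11))) = 23013 + (46 + 75*(-81/(-12))) = 23013 + (46 + 75*(-81*(-1/12))) = 23013 + (46 + 75*(27/4)) = 23013 + (46 + 2025/4) = 23013 + 2209/4 = 94261/4 ≈ 23565.)
√(7095 + W(-108)) + u = √(7095 + 88) + 94261/4 = √7183 + 94261/4 = 94261/4 + √7183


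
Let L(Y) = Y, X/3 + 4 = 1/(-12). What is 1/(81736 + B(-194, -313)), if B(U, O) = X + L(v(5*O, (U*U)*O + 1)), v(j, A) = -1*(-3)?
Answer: 4/326907 ≈ 1.2236e-5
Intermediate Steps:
X = -49/4 (X = -12 + 3/(-12) = -12 + 3*(-1/12) = -12 - ¼ = -49/4 ≈ -12.250)
v(j, A) = 3
B(U, O) = -37/4 (B(U, O) = -49/4 + 3 = -37/4)
1/(81736 + B(-194, -313)) = 1/(81736 - 37/4) = 1/(326907/4) = 4/326907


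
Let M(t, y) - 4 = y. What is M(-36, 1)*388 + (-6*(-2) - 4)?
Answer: 1948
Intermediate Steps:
M(t, y) = 4 + y
M(-36, 1)*388 + (-6*(-2) - 4) = (4 + 1)*388 + (-6*(-2) - 4) = 5*388 + (12 - 4) = 1940 + 8 = 1948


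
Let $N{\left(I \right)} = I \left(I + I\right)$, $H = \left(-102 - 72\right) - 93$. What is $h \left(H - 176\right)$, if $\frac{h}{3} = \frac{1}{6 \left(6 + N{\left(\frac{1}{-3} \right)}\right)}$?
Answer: $- \frac{3987}{112} \approx -35.598$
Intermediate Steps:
$H = -267$ ($H = -174 - 93 = -267$)
$N{\left(I \right)} = 2 I^{2}$ ($N{\left(I \right)} = I 2 I = 2 I^{2}$)
$h = \frac{9}{112}$ ($h = \frac{3}{6 \left(6 + 2 \left(\frac{1}{-3}\right)^{2}\right)} = \frac{3}{6 \left(6 + 2 \left(- \frac{1}{3}\right)^{2}\right)} = \frac{3}{6 \left(6 + 2 \cdot \frac{1}{9}\right)} = \frac{3}{6 \left(6 + \frac{2}{9}\right)} = \frac{3}{6 \cdot \frac{56}{9}} = \frac{3}{\frac{112}{3}} = 3 \cdot \frac{3}{112} = \frac{9}{112} \approx 0.080357$)
$h \left(H - 176\right) = \frac{9 \left(-267 - 176\right)}{112} = \frac{9}{112} \left(-443\right) = - \frac{3987}{112}$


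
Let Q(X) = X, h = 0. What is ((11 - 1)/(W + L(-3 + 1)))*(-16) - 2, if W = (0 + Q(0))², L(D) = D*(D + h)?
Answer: -42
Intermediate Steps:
L(D) = D² (L(D) = D*(D + 0) = D*D = D²)
W = 0 (W = (0 + 0)² = 0² = 0)
((11 - 1)/(W + L(-3 + 1)))*(-16) - 2 = ((11 - 1)/(0 + (-3 + 1)²))*(-16) - 2 = (10/(0 + (-2)²))*(-16) - 2 = (10/(0 + 4))*(-16) - 2 = (10/4)*(-16) - 2 = (10*(¼))*(-16) - 2 = (5/2)*(-16) - 2 = -40 - 2 = -42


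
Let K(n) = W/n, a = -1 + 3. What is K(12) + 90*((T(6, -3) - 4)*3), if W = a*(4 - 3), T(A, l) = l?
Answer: -11339/6 ≈ -1889.8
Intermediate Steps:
a = 2
W = 2 (W = 2*(4 - 3) = 2*1 = 2)
K(n) = 2/n
K(12) + 90*((T(6, -3) - 4)*3) = 2/12 + 90*((-3 - 4)*3) = 2*(1/12) + 90*(-7*3) = ⅙ + 90*(-21) = ⅙ - 1890 = -11339/6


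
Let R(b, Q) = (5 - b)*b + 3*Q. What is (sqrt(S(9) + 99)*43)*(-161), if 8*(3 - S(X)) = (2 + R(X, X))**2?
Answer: -6923*sqrt(1534)/4 ≈ -67787.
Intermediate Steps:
R(b, Q) = 3*Q + b*(5 - b) (R(b, Q) = b*(5 - b) + 3*Q = 3*Q + b*(5 - b))
S(X) = 3 - (2 - X**2 + 8*X)**2/8 (S(X) = 3 - (2 + (-X**2 + 3*X + 5*X))**2/8 = 3 - (2 + (-X**2 + 8*X))**2/8 = 3 - (2 - X**2 + 8*X)**2/8)
(sqrt(S(9) + 99)*43)*(-161) = (sqrt((3 - (2 - 1*9**2 + 8*9)**2/8) + 99)*43)*(-161) = (sqrt((3 - (2 - 1*81 + 72)**2/8) + 99)*43)*(-161) = (sqrt((3 - (2 - 81 + 72)**2/8) + 99)*43)*(-161) = (sqrt((3 - 1/8*(-7)**2) + 99)*43)*(-161) = (sqrt((3 - 1/8*49) + 99)*43)*(-161) = (sqrt((3 - 49/8) + 99)*43)*(-161) = (sqrt(-25/8 + 99)*43)*(-161) = (sqrt(767/8)*43)*(-161) = ((sqrt(1534)/4)*43)*(-161) = (43*sqrt(1534)/4)*(-161) = -6923*sqrt(1534)/4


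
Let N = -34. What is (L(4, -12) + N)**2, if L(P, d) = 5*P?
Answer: 196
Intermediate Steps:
(L(4, -12) + N)**2 = (5*4 - 34)**2 = (20 - 34)**2 = (-14)**2 = 196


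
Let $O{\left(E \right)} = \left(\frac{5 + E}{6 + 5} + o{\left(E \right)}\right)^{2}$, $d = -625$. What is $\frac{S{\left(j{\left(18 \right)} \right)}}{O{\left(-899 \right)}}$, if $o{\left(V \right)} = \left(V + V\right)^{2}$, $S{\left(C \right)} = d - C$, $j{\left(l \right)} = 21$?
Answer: $- \frac{39083}{632255022001250} \approx -6.1815 \cdot 10^{-11}$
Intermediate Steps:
$S{\left(C \right)} = -625 - C$
$o{\left(V \right)} = 4 V^{2}$ ($o{\left(V \right)} = \left(2 V\right)^{2} = 4 V^{2}$)
$O{\left(E \right)} = \left(\frac{5}{11} + 4 E^{2} + \frac{E}{11}\right)^{2}$ ($O{\left(E \right)} = \left(\frac{5 + E}{6 + 5} + 4 E^{2}\right)^{2} = \left(\frac{5 + E}{11} + 4 E^{2}\right)^{2} = \left(\left(5 + E\right) \frac{1}{11} + 4 E^{2}\right)^{2} = \left(\left(\frac{5}{11} + \frac{E}{11}\right) + 4 E^{2}\right)^{2} = \left(\frac{5}{11} + 4 E^{2} + \frac{E}{11}\right)^{2}$)
$\frac{S{\left(j{\left(18 \right)} \right)}}{O{\left(-899 \right)}} = \frac{-625 - 21}{\frac{1}{121} \left(5 - 899 + 44 \left(-899\right)^{2}\right)^{2}} = \frac{-625 - 21}{\frac{1}{121} \left(5 - 899 + 44 \cdot 808201\right)^{2}} = - \frac{646}{\frac{1}{121} \left(5 - 899 + 35560844\right)^{2}} = - \frac{646}{\frac{1}{121} \cdot 35559950^{2}} = - \frac{646}{\frac{1}{121} \cdot 1264510044002500} = - \frac{646}{\frac{1264510044002500}{121}} = \left(-646\right) \frac{121}{1264510044002500} = - \frac{39083}{632255022001250}$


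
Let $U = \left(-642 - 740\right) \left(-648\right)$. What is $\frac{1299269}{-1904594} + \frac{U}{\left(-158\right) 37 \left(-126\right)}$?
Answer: $\frac{20794337335}{38969897834} \approx 0.5336$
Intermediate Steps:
$U = 895536$ ($U = \left(-1382\right) \left(-648\right) = 895536$)
$\frac{1299269}{-1904594} + \frac{U}{\left(-158\right) 37 \left(-126\right)} = \frac{1299269}{-1904594} + \frac{895536}{\left(-158\right) 37 \left(-126\right)} = 1299269 \left(- \frac{1}{1904594}\right) + \frac{895536}{\left(-5846\right) \left(-126\right)} = - \frac{1299269}{1904594} + \frac{895536}{736596} = - \frac{1299269}{1904594} + 895536 \cdot \frac{1}{736596} = - \frac{1299269}{1904594} + \frac{24876}{20461} = \frac{20794337335}{38969897834}$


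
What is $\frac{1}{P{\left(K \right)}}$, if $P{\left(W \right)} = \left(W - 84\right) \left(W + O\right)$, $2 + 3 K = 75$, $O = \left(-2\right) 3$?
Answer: $- \frac{9}{9845} \approx -0.00091417$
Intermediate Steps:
$O = -6$
$K = \frac{73}{3}$ ($K = - \frac{2}{3} + \frac{1}{3} \cdot 75 = - \frac{2}{3} + 25 = \frac{73}{3} \approx 24.333$)
$P{\left(W \right)} = \left(-84 + W\right) \left(-6 + W\right)$ ($P{\left(W \right)} = \left(W - 84\right) \left(W - 6\right) = \left(-84 + W\right) \left(-6 + W\right)$)
$\frac{1}{P{\left(K \right)}} = \frac{1}{504 + \left(\frac{73}{3}\right)^{2} - 2190} = \frac{1}{504 + \frac{5329}{9} - 2190} = \frac{1}{- \frac{9845}{9}} = - \frac{9}{9845}$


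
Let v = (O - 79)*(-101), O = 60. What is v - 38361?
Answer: -36442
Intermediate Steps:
v = 1919 (v = (60 - 79)*(-101) = -19*(-101) = 1919)
v - 38361 = 1919 - 38361 = -36442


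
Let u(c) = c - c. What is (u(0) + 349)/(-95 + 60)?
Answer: -349/35 ≈ -9.9714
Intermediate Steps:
u(c) = 0
(u(0) + 349)/(-95 + 60) = (0 + 349)/(-95 + 60) = 349/(-35) = 349*(-1/35) = -349/35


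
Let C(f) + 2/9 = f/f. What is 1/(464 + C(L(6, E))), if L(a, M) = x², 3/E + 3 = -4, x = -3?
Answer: 9/4183 ≈ 0.0021516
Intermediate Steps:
E = -3/7 (E = 3/(-3 - 4) = 3/(-7) = 3*(-⅐) = -3/7 ≈ -0.42857)
L(a, M) = 9 (L(a, M) = (-3)² = 9)
C(f) = 7/9 (C(f) = -2/9 + f/f = -2/9 + 1 = 7/9)
1/(464 + C(L(6, E))) = 1/(464 + 7/9) = 1/(4183/9) = 9/4183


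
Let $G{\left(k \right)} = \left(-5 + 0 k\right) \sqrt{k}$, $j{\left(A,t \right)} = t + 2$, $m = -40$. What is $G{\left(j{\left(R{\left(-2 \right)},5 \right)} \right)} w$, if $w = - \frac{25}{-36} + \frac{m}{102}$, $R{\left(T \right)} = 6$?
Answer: $- \frac{925 \sqrt{7}}{612} \approx -3.9989$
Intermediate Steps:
$w = \frac{185}{612}$ ($w = - \frac{25}{-36} - \frac{40}{102} = \left(-25\right) \left(- \frac{1}{36}\right) - \frac{20}{51} = \frac{25}{36} - \frac{20}{51} = \frac{185}{612} \approx 0.30229$)
$j{\left(A,t \right)} = 2 + t$
$G{\left(k \right)} = - 5 \sqrt{k}$ ($G{\left(k \right)} = \left(-5 + 0\right) \sqrt{k} = - 5 \sqrt{k}$)
$G{\left(j{\left(R{\left(-2 \right)},5 \right)} \right)} w = - 5 \sqrt{2 + 5} \cdot \frac{185}{612} = - 5 \sqrt{7} \cdot \frac{185}{612} = - \frac{925 \sqrt{7}}{612}$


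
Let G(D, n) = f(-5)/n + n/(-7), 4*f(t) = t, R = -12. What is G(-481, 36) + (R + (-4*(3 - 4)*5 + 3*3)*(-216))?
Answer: -6331427/1008 ≈ -6281.2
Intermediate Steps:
f(t) = t/4
G(D, n) = -5/(4*n) - n/7 (G(D, n) = ((1/4)*(-5))/n + n/(-7) = -5/(4*n) + n*(-1/7) = -5/(4*n) - n/7)
G(-481, 36) + (R + (-4*(3 - 4)*5 + 3*3)*(-216)) = (-5/4/36 - 1/7*36) + (-12 + (-4*(3 - 4)*5 + 3*3)*(-216)) = (-5/4*1/36 - 36/7) + (-12 + (-4*(-1)*5 + 9)*(-216)) = (-5/144 - 36/7) + (-12 + (4*5 + 9)*(-216)) = -5219/1008 + (-12 + (20 + 9)*(-216)) = -5219/1008 + (-12 + 29*(-216)) = -5219/1008 + (-12 - 6264) = -5219/1008 - 6276 = -6331427/1008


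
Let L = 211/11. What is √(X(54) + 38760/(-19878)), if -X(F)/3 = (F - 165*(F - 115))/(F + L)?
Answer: I*√2964332800301215/2666965 ≈ 20.415*I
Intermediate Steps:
L = 211/11 (L = 211*(1/11) = 211/11 ≈ 19.182)
X(F) = -3*(18975 - 164*F)/(211/11 + F) (X(F) = -3*(F - 165*(F - 115))/(F + 211/11) = -3*(F - 165*(-115 + F))/(211/11 + F) = -3*(F + (18975 - 165*F))/(211/11 + F) = -3*(18975 - 164*F)/(211/11 + F))
√(X(54) + 38760/(-19878)) = √(33*(-18975 + 164*54)/(211 + 11*54) + 38760/(-19878)) = √(33*(-18975 + 8856)/(211 + 594) + 38760*(-1/19878)) = √(33*(-10119)/805 - 6460/3313) = √(33*(1/805)*(-10119) - 6460/3313) = √(-333927/805 - 6460/3313) = √(-1111500451/2666965) = I*√2964332800301215/2666965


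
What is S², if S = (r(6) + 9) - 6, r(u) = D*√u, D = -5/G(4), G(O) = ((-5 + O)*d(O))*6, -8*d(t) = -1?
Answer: 827/3 + 40*√6 ≈ 373.65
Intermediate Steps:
d(t) = ⅛ (d(t) = -⅛*(-1) = ⅛)
G(O) = -15/4 + 3*O/4 (G(O) = ((-5 + O)*(⅛))*6 = (-5/8 + O/8)*6 = -15/4 + 3*O/4)
D = 20/3 (D = -5/(-15/4 + (¾)*4) = -5/(-15/4 + 3) = -5/(-¾) = -5*(-4/3) = 20/3 ≈ 6.6667)
r(u) = 20*√u/3
S = 3 + 20*√6/3 (S = (20*√6/3 + 9) - 6 = (9 + 20*√6/3) - 6 = 3 + 20*√6/3 ≈ 19.330)
S² = (3 + 20*√6/3)²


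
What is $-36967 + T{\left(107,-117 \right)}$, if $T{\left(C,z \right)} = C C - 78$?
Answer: $-25596$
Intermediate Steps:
$T{\left(C,z \right)} = -78 + C^{2}$ ($T{\left(C,z \right)} = C^{2} - 78 = -78 + C^{2}$)
$-36967 + T{\left(107,-117 \right)} = -36967 - \left(78 - 107^{2}\right) = -36967 + \left(-78 + 11449\right) = -36967 + 11371 = -25596$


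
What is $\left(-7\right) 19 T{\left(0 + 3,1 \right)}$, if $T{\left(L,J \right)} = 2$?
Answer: $-266$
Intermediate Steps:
$\left(-7\right) 19 T{\left(0 + 3,1 \right)} = \left(-7\right) 19 \cdot 2 = \left(-133\right) 2 = -266$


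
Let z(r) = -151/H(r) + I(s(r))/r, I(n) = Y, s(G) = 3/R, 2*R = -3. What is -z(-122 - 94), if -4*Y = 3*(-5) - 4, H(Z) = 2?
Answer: 65251/864 ≈ 75.522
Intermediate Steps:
R = -3/2 (R = (½)*(-3) = -3/2 ≈ -1.5000)
Y = 19/4 (Y = -(3*(-5) - 4)/4 = -(-15 - 4)/4 = -¼*(-19) = 19/4 ≈ 4.7500)
s(G) = -2 (s(G) = 3/(-3/2) = 3*(-⅔) = -2)
I(n) = 19/4
z(r) = -151/2 + 19/(4*r)
-z(-122 - 94) = -(19 - 302*(-122 - 94))/(4*(-122 - 94)) = -(19 - 302*(-216))/(4*(-216)) = -(-1)*(19 + 65232)/(4*216) = -(-1)*65251/(4*216) = -1*(-65251/864) = 65251/864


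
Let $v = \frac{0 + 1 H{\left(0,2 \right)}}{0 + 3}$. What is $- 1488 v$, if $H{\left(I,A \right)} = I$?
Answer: $0$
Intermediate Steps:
$v = 0$ ($v = \frac{0 + 1 \cdot 0}{0 + 3} = \frac{0 + 0}{3} = 0 \cdot \frac{1}{3} = 0$)
$- 1488 v = \left(-1488\right) 0 = 0$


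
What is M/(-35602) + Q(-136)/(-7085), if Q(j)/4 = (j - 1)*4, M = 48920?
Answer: -134279308/126120085 ≈ -1.0647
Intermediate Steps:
Q(j) = -16 + 16*j (Q(j) = 4*((j - 1)*4) = 4*((-1 + j)*4) = 4*(-4 + 4*j) = -16 + 16*j)
M/(-35602) + Q(-136)/(-7085) = 48920/(-35602) + (-16 + 16*(-136))/(-7085) = 48920*(-1/35602) + (-16 - 2176)*(-1/7085) = -24460/17801 - 2192*(-1/7085) = -24460/17801 + 2192/7085 = -134279308/126120085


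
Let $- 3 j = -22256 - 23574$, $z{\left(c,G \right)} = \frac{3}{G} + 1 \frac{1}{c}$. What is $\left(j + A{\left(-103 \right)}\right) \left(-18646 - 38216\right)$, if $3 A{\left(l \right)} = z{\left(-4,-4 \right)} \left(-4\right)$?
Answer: $-868737636$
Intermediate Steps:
$z{\left(c,G \right)} = \frac{1}{c} + \frac{3}{G}$ ($z{\left(c,G \right)} = \frac{3}{G} + \frac{1}{c} = \frac{1}{c} + \frac{3}{G}$)
$j = \frac{45830}{3}$ ($j = - \frac{-22256 - 23574}{3} = \left(- \frac{1}{3}\right) \left(-45830\right) = \frac{45830}{3} \approx 15277.0$)
$A{\left(l \right)} = \frac{4}{3}$ ($A{\left(l \right)} = \frac{\left(\frac{1}{-4} + \frac{3}{-4}\right) \left(-4\right)}{3} = \frac{\left(- \frac{1}{4} + 3 \left(- \frac{1}{4}\right)\right) \left(-4\right)}{3} = \frac{\left(- \frac{1}{4} - \frac{3}{4}\right) \left(-4\right)}{3} = \frac{\left(-1\right) \left(-4\right)}{3} = \frac{1}{3} \cdot 4 = \frac{4}{3}$)
$\left(j + A{\left(-103 \right)}\right) \left(-18646 - 38216\right) = \left(\frac{45830}{3} + \frac{4}{3}\right) \left(-18646 - 38216\right) = 15278 \left(-56862\right) = -868737636$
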